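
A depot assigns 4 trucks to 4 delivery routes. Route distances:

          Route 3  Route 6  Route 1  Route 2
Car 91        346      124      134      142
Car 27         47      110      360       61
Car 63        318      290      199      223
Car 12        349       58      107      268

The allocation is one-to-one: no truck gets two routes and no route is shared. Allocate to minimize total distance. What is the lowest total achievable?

Optimal: Car 91→Route 2 (142 km), Car 27→Route 3 (47 km), Car 63→Route 1 (199 km), Car 12→Route 6 (58 km) — total 142+47+199+58 = 446 km.
Row-greedy (each truck in turn takes its cheapest remaining route) gives 638 km, worse by 192.
Next-best assignment: Car 91→Route 1, Car 27→Route 3, Car 63→Route 2, Car 12→Route 6 = 462 km.

Minimum total: 446 km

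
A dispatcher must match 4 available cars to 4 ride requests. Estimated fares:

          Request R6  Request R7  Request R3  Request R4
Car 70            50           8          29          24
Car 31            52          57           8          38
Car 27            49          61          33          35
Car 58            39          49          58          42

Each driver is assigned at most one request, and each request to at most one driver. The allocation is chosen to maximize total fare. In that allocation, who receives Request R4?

Optimal: Car 70→Request R6 ($50), Car 31→Request R4 ($38), Car 27→Request R7 ($61), Car 58→Request R3 ($58) — total 50+38+61+58 = $207.
Row-greedy (each driver in turn takes its best remaining request) gives $200, worse by 7.
No other one-to-one assignment exceeds $207.
Car 31's own top request is Request R7 ($57), but forcing Car 31→Request R7 and reassigning the rest optimally gives only $200 — worse by 7.

Car 31 receives Request R4.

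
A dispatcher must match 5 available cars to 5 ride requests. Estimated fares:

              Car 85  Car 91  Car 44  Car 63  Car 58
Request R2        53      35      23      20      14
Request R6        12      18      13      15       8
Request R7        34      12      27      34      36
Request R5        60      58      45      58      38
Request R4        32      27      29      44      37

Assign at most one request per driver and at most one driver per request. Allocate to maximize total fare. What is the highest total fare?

This is a one-to-one assignment (maximum-weight bipartite matching).
Optimal: Car 85→Request R2 ($53), Car 91→Request R5 ($58), Car 44→Request R6 ($13), Car 63→Request R4 ($44), Car 58→Request R7 ($36) — total 53+58+13+44+36 = $204.
Row-greedy (each driver in turn takes its best remaining request) gives $166, worse by 38.
Checked against all permutations: $204 is optimal.

Maximum total: $204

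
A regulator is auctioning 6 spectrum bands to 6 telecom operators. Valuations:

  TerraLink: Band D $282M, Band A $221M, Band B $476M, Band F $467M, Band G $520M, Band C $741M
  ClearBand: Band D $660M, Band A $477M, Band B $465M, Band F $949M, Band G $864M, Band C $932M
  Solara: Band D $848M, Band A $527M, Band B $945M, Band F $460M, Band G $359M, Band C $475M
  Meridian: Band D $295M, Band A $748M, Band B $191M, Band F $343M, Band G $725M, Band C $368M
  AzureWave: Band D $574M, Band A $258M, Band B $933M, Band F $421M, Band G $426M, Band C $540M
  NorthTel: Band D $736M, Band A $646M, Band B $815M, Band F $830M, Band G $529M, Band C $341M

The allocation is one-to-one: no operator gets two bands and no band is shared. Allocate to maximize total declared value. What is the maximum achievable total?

Treat this as an assignment problem: match each operator to one band.
Optimal: TerraLink→Band C ($741M), ClearBand→Band G ($864M), Solara→Band D ($848M), Meridian→Band A ($748M), AzureWave→Band B ($933M), NorthTel→Band F ($830M) — total 741+864+848+748+933+830 = $4964M.
Next-best assignment: TerraLink→Band C, ClearBand→Band F, Solara→Band D, Meridian→Band G, AzureWave→Band B, NorthTel→Band A = $4842M.
Checked against all permutations: $4964M is optimal.

Max total: $4964M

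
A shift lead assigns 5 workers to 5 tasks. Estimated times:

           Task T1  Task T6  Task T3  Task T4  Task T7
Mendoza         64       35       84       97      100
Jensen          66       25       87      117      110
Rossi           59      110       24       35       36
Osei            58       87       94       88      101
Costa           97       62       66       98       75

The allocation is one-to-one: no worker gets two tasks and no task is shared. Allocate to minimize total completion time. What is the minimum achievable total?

Treat this as an assignment problem: match each worker to one task.
Optimal: Mendoza→Task T1 (64 min), Jensen→Task T6 (25 min), Rossi→Task T3 (24 min), Osei→Task T4 (88 min), Costa→Task T7 (75 min) — total 64+25+24+88+75 = 276 min.
Swapping Jensen↔Osei (Jensen→Task T4 117 min, Osei→Task T6 87 min) adds 91.

Minimum total: 276 min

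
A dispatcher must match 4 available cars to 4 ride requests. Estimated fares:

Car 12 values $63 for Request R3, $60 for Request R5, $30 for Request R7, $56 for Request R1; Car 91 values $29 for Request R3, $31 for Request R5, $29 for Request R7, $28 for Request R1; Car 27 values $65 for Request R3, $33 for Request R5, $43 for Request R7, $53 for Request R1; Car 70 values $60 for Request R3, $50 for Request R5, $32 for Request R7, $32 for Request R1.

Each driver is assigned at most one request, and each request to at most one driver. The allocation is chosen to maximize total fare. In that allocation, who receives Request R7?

Car 91 receives Request R7.

Optimal: Car 12→Request R5 ($60), Car 91→Request R7 ($29), Car 27→Request R1 ($53), Car 70→Request R3 ($60) — total 60+29+53+60 = $202.
Column-greedy (each request in turn goes to its best remaining driver) gives $185, worse by 17.
Swapping Car 91↔Car 12 (Car 91→Request R5 $31, Car 12→Request R7 $30) loses 28.
No other one-to-one assignment exceeds $202.
Car 91's own top request is Request R5 ($31), but forcing Car 91→Request R5 and reassigning the rest optimally gives only $190 — worse by 12.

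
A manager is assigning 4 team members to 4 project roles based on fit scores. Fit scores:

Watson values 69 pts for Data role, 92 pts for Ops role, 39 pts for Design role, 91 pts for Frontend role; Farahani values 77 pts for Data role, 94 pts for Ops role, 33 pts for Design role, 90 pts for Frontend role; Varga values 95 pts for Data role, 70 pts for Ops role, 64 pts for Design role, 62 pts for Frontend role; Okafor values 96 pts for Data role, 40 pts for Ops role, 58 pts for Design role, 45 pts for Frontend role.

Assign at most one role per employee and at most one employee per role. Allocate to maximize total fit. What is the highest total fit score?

Max total: 345 pts

This is a one-to-one assignment (maximum-weight bipartite matching).
Optimal: Watson→Frontend role (91 pts), Farahani→Ops role (94 pts), Varga→Design role (64 pts), Okafor→Data role (96 pts) — total 91+94+64+96 = 345 pts.
Next-best assignment: Watson→Ops role, Farahani→Frontend role, Varga→Design role, Okafor→Data role = 342 pts.
Every other assignment is strictly worse.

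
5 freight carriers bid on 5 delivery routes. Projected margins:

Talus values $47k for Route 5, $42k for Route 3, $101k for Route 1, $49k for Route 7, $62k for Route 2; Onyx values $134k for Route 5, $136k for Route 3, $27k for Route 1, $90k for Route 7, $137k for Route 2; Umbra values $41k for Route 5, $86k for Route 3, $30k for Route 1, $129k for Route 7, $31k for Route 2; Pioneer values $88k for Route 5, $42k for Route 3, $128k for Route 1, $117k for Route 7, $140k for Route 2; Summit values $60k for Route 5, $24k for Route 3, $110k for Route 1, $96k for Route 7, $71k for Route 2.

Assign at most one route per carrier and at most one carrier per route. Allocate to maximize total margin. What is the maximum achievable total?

Max total: $566k

This is a one-to-one assignment (maximum-weight bipartite matching).
Optimal: Talus→Route 1 ($101k), Onyx→Route 3 ($136k), Umbra→Route 7 ($129k), Pioneer→Route 2 ($140k), Summit→Route 5 ($60k) — total 101+136+129+140+60 = $566k.
Column-greedy (each route in turn goes to its best remaining carrier) gives $506k, worse by 60.
Next-best assignment: Talus→Route 5, Onyx→Route 3, Umbra→Route 7, Pioneer→Route 2, Summit→Route 1 = $562k.
Checked against all permutations: $566k is optimal.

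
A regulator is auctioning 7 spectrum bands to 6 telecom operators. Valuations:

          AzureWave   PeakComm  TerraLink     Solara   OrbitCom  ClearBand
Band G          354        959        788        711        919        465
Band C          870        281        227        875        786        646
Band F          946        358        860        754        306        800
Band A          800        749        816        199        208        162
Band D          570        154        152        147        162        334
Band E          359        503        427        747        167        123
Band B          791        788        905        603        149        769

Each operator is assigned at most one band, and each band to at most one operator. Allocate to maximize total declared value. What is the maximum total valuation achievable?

Optimal: AzureWave→Band F ($946M), PeakComm→Band G ($959M), TerraLink→Band A ($816M), Solara→Band E ($747M), OrbitCom→Band C ($786M), ClearBand→Band B ($769M) — total 946+959+816+747+786+769 = $5023M.
Max-entry greedy (repeatedly take the single best remaining cell) gives $4227M, worse by 796.

Max total: $5023M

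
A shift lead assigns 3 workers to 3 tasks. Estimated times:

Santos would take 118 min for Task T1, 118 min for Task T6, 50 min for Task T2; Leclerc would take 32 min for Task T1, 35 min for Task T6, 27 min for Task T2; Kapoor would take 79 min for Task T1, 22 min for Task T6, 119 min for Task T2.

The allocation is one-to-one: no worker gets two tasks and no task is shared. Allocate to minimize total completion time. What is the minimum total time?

Optimal: Santos→Task T2 (50 min), Leclerc→Task T1 (32 min), Kapoor→Task T6 (22 min) — total 50+32+22 = 104 min.
Min-entry greedy (repeatedly take the single cheapest remaining cell) gives 167 min, worse by 63.
Next-best assignment: Santos→Task T2, Leclerc→Task T6, Kapoor→Task T1 = 164 min.
Swapping Kapoor↔Leclerc (Kapoor→Task T1 79 min, Leclerc→Task T6 35 min) adds 60.
Every other assignment is strictly worse.

Minimum total: 104 min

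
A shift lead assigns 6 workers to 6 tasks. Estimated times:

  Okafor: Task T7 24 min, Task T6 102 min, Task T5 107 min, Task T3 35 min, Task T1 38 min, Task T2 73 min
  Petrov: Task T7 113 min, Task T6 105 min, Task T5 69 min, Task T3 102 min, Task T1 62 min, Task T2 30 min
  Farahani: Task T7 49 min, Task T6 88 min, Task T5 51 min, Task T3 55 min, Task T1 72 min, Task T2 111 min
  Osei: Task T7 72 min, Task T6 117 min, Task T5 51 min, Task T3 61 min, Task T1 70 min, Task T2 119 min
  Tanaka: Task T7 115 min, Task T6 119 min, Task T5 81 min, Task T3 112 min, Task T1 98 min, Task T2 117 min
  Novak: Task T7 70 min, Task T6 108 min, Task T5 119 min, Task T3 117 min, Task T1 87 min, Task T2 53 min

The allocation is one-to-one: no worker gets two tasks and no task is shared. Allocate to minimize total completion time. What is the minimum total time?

Min total: 363 min

This is a one-to-one assignment (minimum-cost bipartite matching).
Optimal: Okafor→Task T1 (38 min), Petrov→Task T2 (30 min), Farahani→Task T3 (55 min), Osei→Task T5 (51 min), Tanaka→Task T6 (119 min), Novak→Task T7 (70 min) — total 38+30+55+51+119+70 = 363 min.
Min-entry greedy (repeatedly take the single cheapest remaining cell) gives 372 min, worse by 9.
Next-best assignment: Okafor→Task T7, Petrov→Task T1, Farahani→Task T3, Osei→Task T5, Tanaka→Task T6, Novak→Task T2 = 364 min.
Swapping Okafor↔Petrov (Okafor→Task T2 73 min, Petrov→Task T1 62 min) adds 67.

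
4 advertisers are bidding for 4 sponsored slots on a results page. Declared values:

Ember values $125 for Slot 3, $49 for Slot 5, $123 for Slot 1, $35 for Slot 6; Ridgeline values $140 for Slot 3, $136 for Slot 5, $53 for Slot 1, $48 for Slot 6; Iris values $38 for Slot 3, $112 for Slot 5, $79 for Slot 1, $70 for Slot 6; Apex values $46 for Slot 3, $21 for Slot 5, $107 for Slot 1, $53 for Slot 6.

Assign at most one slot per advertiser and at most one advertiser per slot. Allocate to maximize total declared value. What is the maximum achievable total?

Optimal: Ember→Slot 3 ($125), Ridgeline→Slot 5 ($136), Iris→Slot 6 ($70), Apex→Slot 1 ($107) — total 125+136+70+107 = $438.
Row-greedy (each advertiser in turn takes its best remaining slot) gives $393, worse by 45.

Maximum total: $438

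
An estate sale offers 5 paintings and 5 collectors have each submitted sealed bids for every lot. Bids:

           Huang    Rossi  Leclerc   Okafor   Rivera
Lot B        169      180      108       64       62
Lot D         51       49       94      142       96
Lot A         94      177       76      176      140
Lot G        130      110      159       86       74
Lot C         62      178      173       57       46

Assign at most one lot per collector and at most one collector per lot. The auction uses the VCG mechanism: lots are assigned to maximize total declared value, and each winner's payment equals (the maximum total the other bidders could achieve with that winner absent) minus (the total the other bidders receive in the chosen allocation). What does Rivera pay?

Efficient allocation: Huang→Lot B ($169), Rossi→Lot C ($178), Leclerc→Lot G ($159), Okafor→Lot D ($142), Rivera→Lot A ($140); total welfare W = $788.
Rivera receives Lot A at value $140, so the others get W − 140 = $648.
Without Rivera: best allocation of the remaining 4 bidders over all 5 lots is Huang→Lot B ($169), Rossi→Lot C ($178), Leclerc→Lot G ($159), Okafor→Lot A ($176), total $682.
VCG payment = (others' best without Rivera) − (others' welfare with Rivera) = 682 − 648 = $34.

Rivera pays $34.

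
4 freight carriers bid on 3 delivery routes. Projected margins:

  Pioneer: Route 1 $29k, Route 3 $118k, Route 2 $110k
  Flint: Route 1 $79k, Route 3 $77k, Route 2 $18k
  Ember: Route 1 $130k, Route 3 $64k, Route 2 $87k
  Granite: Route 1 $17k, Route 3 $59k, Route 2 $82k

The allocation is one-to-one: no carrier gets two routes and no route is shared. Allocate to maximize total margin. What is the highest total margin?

Treat this as an assignment problem: match each carrier to one route.
Optimal: Ember→Route 1 ($130k), Pioneer→Route 3 ($118k), Granite→Route 2 ($82k) — total 130+118+82 = $330k.
Row-greedy (each carrier in turn takes its best remaining route) gives $284k, worse by 46.
Next-best assignment: Ember→Route 1, Flint→Route 3, Pioneer→Route 2 = $317k.
Swapping Ember↔Granite (Ember→Route 2 $87k, Granite→Route 1 $17k) loses 108.

Maximum total: $330k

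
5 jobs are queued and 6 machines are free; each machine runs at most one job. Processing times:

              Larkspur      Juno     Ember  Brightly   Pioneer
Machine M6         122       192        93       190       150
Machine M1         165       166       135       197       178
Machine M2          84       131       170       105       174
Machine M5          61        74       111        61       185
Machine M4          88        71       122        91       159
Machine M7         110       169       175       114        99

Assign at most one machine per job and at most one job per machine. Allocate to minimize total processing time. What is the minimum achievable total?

Min total: 408 min

Optimal: Larkspur→Machine M2 (84 min), Juno→Machine M4 (71 min), Ember→Machine M6 (93 min), Brightly→Machine M5 (61 min), Pioneer→Machine M7 (99 min) — total 84+71+93+61+99 = 408 min.
Column-greedy (each machine in turn goes to its cheapest remaining job) gives 596 min, worse by 188.
Every other assignment is strictly worse.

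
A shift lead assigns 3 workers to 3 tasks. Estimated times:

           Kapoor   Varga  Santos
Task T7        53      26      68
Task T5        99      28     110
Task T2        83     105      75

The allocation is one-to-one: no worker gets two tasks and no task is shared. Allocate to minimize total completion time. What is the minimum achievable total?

Optimal: Kapoor→Task T7 (53 min), Varga→Task T5 (28 min), Santos→Task T2 (75 min) — total 53+28+75 = 156 min.
Min-entry greedy (repeatedly take the single cheapest remaining cell) gives 200 min, worse by 44.
Swapping Santos↔Kapoor (Santos→Task T7 68 min, Kapoor→Task T2 83 min) adds 23.
No other one-to-one assignment undercuts 156 min.

Minimum total: 156 min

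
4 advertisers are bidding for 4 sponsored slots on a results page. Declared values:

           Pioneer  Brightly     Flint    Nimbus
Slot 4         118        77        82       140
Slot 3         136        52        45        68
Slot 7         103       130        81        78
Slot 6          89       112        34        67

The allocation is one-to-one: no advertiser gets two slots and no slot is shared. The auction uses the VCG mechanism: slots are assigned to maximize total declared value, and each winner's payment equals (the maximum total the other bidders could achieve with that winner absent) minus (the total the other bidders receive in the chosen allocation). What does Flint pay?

Efficient allocation: Pioneer→Slot 3 ($136), Brightly→Slot 6 ($112), Flint→Slot 7 ($81), Nimbus→Slot 4 ($140); total welfare W = $469.
Flint receives Slot 7 at value $81, so the others get W − 81 = $388.
Without Flint: best allocation of the remaining 3 bidders over all 4 slots is Pioneer→Slot 3 ($136), Brightly→Slot 7 ($130), Nimbus→Slot 4 ($140), total $406.
VCG payment = (others' best without Flint) − (others' welfare with Flint) = 406 − 388 = $18.

Flint pays $18.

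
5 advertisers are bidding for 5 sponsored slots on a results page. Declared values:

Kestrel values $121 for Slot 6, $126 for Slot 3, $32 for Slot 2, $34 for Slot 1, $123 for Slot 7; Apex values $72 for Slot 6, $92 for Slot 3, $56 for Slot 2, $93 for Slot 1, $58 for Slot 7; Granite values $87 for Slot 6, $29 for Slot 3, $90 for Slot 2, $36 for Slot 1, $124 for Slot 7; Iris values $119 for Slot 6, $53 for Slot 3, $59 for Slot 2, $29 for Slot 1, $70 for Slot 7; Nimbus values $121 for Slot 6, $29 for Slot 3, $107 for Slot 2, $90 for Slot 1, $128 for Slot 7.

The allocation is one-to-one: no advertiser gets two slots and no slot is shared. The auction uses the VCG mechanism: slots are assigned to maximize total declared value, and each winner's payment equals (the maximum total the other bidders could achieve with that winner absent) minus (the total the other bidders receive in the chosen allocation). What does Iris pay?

Iris pays $14.

Efficient allocation: Kestrel→Slot 3 ($126), Apex→Slot 1 ($93), Granite→Slot 7 ($124), Iris→Slot 6 ($119), Nimbus→Slot 2 ($107); total welfare W = $569.
Iris receives Slot 6 at value $119, so the others get W − 119 = $450.
Without Iris: best allocation of the remaining 4 bidders over all 5 slots is Kestrel→Slot 3 ($126), Apex→Slot 1 ($93), Granite→Slot 7 ($124), Nimbus→Slot 6 ($121), total $464.
VCG payment = (others' best without Iris) − (others' welfare with Iris) = 464 − 450 = $14.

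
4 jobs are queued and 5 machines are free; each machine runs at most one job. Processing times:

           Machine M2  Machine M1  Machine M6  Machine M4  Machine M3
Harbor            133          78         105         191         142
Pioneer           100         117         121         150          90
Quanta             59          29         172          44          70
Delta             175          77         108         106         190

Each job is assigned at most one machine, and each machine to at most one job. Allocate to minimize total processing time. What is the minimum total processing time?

Min total: 316 min

This is a one-to-one assignment (minimum-cost bipartite matching).
Optimal: Harbor→Machine M6 (105 min), Pioneer→Machine M3 (90 min), Quanta→Machine M4 (44 min), Delta→Machine M1 (77 min) — total 105+90+44+77 = 316 min.
Column-greedy (each machine in turn goes to its cheapest remaining job) gives 391 min, worse by 75.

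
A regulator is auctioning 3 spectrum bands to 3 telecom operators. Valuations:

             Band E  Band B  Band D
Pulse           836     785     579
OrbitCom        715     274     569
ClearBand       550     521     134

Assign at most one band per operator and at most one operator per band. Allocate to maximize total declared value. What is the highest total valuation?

Max total: $1926M

Optimal: Pulse→Band E ($836M), OrbitCom→Band D ($569M), ClearBand→Band B ($521M) — total 836+569+521 = $1926M.
No other one-to-one assignment exceeds $1926M.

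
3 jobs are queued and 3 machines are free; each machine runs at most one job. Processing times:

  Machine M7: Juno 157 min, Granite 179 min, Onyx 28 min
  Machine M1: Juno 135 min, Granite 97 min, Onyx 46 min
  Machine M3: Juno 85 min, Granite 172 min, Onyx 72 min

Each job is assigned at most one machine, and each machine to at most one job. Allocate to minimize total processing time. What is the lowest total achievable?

Min total: 210 min

Optimal: Juno→Machine M3 (85 min), Granite→Machine M1 (97 min), Onyx→Machine M7 (28 min) — total 85+97+28 = 210 min.
Next-best assignment: Juno→Machine M3, Granite→Machine M7, Onyx→Machine M1 = 310 min.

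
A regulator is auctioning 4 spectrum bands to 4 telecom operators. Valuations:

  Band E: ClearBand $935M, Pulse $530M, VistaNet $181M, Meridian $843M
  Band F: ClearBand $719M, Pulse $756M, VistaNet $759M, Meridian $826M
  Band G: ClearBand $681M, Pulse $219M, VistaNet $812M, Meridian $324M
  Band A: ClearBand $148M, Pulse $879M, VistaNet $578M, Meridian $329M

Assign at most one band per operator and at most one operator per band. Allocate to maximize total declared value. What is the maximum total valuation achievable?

This is a one-to-one assignment (maximum-weight bipartite matching).
Optimal: ClearBand→Band E ($935M), Pulse→Band A ($879M), VistaNet→Band G ($812M), Meridian→Band F ($826M) — total 935+879+812+826 = $3452M.
Swapping ClearBand↔Pulse (ClearBand→Band A $148M, Pulse→Band E $530M) loses 1136.

Maximum total: $3452M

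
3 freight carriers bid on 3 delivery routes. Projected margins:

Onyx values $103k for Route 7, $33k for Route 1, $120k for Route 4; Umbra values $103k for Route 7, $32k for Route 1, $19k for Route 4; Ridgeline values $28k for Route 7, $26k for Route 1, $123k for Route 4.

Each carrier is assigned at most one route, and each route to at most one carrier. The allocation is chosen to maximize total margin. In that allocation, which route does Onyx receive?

This is a one-to-one assignment (maximum-weight bipartite matching).
Optimal: Onyx→Route 1 ($33k), Umbra→Route 7 ($103k), Ridgeline→Route 4 ($123k) — total 33+103+123 = $259k.
Row-greedy (each carrier in turn takes its best remaining route) gives $249k, worse by 10.
Next-best assignment: Onyx→Route 7, Umbra→Route 1, Ridgeline→Route 4 = $258k.
Swapping Ridgeline↔Onyx (Ridgeline→Route 1 $26k, Onyx→Route 4 $120k) loses 10.
Onyx's own top route is Route 4 ($120k), but forcing Onyx→Route 4 and reassigning the rest optimally gives only $249k — worse by 10.

Onyx receives Route 1.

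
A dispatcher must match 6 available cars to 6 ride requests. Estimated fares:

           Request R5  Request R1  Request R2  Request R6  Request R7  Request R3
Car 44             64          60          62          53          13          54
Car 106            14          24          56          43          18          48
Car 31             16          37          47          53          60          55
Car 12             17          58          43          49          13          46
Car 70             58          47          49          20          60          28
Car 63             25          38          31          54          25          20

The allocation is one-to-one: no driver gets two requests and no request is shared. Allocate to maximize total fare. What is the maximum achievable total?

Optimal: Car 44→Request R5 ($64), Car 106→Request R2 ($56), Car 31→Request R3 ($55), Car 12→Request R1 ($58), Car 70→Request R7 ($60), Car 63→Request R6 ($54) — total 64+56+55+58+60+54 = $347.
Row-greedy (each driver in turn takes its best remaining request) gives $320, worse by 27.
Swapping Car 106↔Car 44 (Car 106→Request R5 $14, Car 44→Request R2 $62) loses 44.

Maximum total: $347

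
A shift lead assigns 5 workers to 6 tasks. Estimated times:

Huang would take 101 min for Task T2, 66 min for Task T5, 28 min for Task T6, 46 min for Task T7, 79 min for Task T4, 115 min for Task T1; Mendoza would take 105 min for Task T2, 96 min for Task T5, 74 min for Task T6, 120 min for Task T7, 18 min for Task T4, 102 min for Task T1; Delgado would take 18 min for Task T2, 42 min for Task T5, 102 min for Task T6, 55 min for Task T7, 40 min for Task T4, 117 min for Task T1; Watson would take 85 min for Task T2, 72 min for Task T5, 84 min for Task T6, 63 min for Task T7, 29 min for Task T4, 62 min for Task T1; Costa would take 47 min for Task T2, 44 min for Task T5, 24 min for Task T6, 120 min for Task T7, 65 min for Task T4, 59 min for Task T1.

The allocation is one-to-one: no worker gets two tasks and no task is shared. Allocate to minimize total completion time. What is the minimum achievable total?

Optimal: Huang→Task T7 (46 min), Mendoza→Task T4 (18 min), Delgado→Task T2 (18 min), Watson→Task T1 (62 min), Costa→Task T6 (24 min) — total 46+18+18+62+24 = 168 min.
Column-greedy (each task in turn goes to its cheapest remaining worker) gives 171 min, worse by 3.
Next-best assignment: Huang→Task T6, Mendoza→Task T4, Delgado→Task T2, Watson→Task T1, Costa→Task T5 = 170 min.

Min total: 168 min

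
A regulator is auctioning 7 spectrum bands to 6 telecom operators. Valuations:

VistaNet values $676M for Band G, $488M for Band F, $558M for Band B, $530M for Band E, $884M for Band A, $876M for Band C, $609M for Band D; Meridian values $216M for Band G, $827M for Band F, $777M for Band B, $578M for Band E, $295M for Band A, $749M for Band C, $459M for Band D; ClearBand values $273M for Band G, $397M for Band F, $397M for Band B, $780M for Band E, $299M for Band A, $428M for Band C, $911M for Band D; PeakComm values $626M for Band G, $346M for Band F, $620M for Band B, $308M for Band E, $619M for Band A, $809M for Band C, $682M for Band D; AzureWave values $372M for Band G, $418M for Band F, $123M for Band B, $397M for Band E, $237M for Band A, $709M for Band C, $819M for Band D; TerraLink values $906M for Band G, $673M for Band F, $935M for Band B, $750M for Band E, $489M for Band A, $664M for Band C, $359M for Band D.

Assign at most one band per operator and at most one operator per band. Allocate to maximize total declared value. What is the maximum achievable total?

Max total: $5054M

Optimal: VistaNet→Band A ($884M), Meridian→Band F ($827M), ClearBand→Band E ($780M), PeakComm→Band C ($809M), AzureWave→Band D ($819M), TerraLink→Band B ($935M) — total 884+827+780+809+819+935 = $5054M.
Max-entry greedy (repeatedly take the single best remaining cell) gives $4763M, worse by 291.
Next-best assignment: VistaNet→Band A, Meridian→Band F, ClearBand→Band E, PeakComm→Band C, AzureWave→Band D, TerraLink→Band G = $5025M.
No other one-to-one assignment exceeds $5054M.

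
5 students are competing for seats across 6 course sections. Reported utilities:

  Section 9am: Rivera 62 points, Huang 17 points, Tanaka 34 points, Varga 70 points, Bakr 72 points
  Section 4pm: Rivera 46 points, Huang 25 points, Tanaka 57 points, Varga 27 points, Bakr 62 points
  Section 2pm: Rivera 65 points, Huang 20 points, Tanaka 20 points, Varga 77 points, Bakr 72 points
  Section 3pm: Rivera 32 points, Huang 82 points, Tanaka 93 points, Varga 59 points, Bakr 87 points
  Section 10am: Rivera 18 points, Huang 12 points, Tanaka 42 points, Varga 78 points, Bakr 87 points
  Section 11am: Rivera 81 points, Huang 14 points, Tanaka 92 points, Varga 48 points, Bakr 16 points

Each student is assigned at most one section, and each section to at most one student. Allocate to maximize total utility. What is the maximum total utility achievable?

Maximum total: 400 points

Optimal: Rivera→Section 9am (62 points), Huang→Section 3pm (82 points), Tanaka→Section 11am (92 points), Varga→Section 2pm (77 points), Bakr→Section 10am (87 points) — total 62+82+92+77+87 = 400 points.
Row-greedy (each student in turn takes its best remaining section) gives 370 points, worse by 30.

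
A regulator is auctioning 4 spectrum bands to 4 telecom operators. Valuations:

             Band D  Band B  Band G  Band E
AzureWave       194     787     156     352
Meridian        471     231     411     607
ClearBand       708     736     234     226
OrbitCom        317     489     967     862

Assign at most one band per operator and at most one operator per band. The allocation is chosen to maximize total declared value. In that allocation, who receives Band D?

Optimal: AzureWave→Band B ($787M), Meridian→Band E ($607M), ClearBand→Band D ($708M), OrbitCom→Band G ($967M) — total 787+607+708+967 = $3069M.
Swapping AzureWave↔ClearBand (AzureWave→Band D $194M, ClearBand→Band B $736M) loses 565.
ClearBand's own top band is Band B ($736M), but forcing ClearBand→Band B and reassigning the rest optimally gives only $2526M — worse by 543.

ClearBand receives Band D.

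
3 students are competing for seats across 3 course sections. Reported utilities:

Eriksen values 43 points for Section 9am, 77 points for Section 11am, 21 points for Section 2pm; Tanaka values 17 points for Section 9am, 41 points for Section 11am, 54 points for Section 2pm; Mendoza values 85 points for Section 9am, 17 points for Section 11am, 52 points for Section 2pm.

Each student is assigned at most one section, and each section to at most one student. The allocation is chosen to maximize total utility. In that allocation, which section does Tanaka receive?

This is a one-to-one assignment (maximum-weight bipartite matching).
Optimal: Eriksen→Section 11am (77 points), Tanaka→Section 2pm (54 points), Mendoza→Section 9am (85 points) — total 77+54+85 = 216 points.
Swapping Mendoza↔Tanaka (Mendoza→Section 2pm 52 points, Tanaka→Section 9am 17 points) loses 70.

Tanaka receives Section 2pm.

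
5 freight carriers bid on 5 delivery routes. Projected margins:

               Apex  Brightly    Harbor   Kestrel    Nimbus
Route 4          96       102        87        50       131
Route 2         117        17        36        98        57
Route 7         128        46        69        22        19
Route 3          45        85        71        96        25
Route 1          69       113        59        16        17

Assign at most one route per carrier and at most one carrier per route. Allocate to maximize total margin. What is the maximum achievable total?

Max total: $541k

This is a one-to-one assignment (maximum-weight bipartite matching).
Optimal: Apex→Route 7 ($128k), Brightly→Route 1 ($113k), Harbor→Route 3 ($71k), Kestrel→Route 2 ($98k), Nimbus→Route 4 ($131k) — total 128+113+71+98+131 = $541k.
Row-greedy (each carrier in turn takes its best remaining route) gives $451k, worse by 90.
Every other assignment is strictly worse.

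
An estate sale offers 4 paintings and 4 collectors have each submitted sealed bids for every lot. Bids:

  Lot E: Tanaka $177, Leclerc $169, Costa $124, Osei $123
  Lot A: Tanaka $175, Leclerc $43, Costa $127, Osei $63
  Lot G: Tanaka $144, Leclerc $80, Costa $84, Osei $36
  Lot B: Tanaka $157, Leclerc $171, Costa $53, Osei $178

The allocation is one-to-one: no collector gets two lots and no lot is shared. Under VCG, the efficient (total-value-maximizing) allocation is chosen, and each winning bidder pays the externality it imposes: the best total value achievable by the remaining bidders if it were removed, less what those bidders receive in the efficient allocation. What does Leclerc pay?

Leclerc pays $33.

Efficient allocation: Tanaka→Lot G ($144), Leclerc→Lot E ($169), Costa→Lot A ($127), Osei→Lot B ($178); total welfare W = $618.
Leclerc receives Lot E at value $169, so the others get W − 169 = $449.
Without Leclerc: best allocation of the remaining 3 bidders over all 4 lots is Tanaka→Lot E ($177), Costa→Lot A ($127), Osei→Lot B ($178), total $482.
VCG payment = (others' best without Leclerc) − (others' welfare with Leclerc) = 482 − 449 = $33.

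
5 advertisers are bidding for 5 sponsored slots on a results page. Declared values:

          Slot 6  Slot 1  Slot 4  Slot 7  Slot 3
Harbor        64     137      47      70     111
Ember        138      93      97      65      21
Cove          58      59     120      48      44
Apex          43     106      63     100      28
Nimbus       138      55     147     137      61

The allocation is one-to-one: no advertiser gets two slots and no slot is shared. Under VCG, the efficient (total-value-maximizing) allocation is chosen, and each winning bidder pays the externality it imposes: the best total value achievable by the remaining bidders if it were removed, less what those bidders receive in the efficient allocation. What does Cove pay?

Efficient allocation: Harbor→Slot 3 ($111), Ember→Slot 6 ($138), Cove→Slot 4 ($120), Apex→Slot 1 ($106), Nimbus→Slot 7 ($137); total welfare W = $612.
Cove receives Slot 4 at value $120, so the others get W − 120 = $492.
Without Cove: best allocation of the remaining 4 bidders over all 5 slots is Harbor→Slot 1 ($137), Ember→Slot 6 ($138), Apex→Slot 7 ($100), Nimbus→Slot 4 ($147), total $522.
VCG payment = (others' best without Cove) − (others' welfare with Cove) = 522 − 492 = $30.

Cove pays $30.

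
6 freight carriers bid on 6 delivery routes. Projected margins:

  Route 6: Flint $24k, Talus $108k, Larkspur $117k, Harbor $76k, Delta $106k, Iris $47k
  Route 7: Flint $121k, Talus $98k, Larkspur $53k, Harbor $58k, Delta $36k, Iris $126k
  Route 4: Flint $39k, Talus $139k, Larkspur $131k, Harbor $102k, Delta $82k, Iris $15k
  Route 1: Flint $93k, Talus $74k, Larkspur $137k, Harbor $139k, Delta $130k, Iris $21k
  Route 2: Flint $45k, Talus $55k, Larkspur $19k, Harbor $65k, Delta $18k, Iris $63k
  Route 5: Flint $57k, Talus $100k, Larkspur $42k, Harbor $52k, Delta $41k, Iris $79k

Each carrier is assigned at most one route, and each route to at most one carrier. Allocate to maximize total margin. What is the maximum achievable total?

Treat this as an assignment problem: match each carrier to one route.
Optimal: Flint→Route 7 ($121k), Talus→Route 5 ($100k), Larkspur→Route 4 ($131k), Harbor→Route 1 ($139k), Delta→Route 6 ($106k), Iris→Route 2 ($63k) — total 121+100+131+139+106+63 = $660k.
Row-greedy (each carrier in turn takes its best remaining route) gives $577k, worse by 83.
No other one-to-one assignment exceeds $660k.

Max total: $660k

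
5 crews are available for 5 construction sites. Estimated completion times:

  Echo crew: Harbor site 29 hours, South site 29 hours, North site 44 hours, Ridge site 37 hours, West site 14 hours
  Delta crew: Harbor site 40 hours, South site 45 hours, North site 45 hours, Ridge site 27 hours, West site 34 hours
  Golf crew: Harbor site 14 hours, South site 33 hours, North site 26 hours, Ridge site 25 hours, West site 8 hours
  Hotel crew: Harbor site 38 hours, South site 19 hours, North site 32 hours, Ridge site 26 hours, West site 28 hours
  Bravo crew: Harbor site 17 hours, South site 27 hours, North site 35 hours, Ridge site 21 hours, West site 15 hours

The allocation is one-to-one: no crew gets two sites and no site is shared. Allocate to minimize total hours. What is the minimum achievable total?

Minimum total: 103 hours

Optimal: Echo crew→West site (14 hours), Delta crew→Ridge site (27 hours), Golf crew→North site (26 hours), Hotel crew→South site (19 hours), Bravo crew→Harbor site (17 hours) — total 14+27+26+19+17 = 103 hours.
Row-greedy (each crew in turn takes its cheapest remaining site) gives 109 hours, worse by 6.
Next-best assignment: Echo crew→West site, Delta crew→Ridge site, Golf crew→Harbor site, Hotel crew→South site, Bravo crew→North site = 109 hours.
Swapping Bravo crew↔Delta crew (Bravo crew→Ridge site 21 hours, Delta crew→Harbor site 40 hours) adds 17.
No other one-to-one assignment undercuts 103 hours.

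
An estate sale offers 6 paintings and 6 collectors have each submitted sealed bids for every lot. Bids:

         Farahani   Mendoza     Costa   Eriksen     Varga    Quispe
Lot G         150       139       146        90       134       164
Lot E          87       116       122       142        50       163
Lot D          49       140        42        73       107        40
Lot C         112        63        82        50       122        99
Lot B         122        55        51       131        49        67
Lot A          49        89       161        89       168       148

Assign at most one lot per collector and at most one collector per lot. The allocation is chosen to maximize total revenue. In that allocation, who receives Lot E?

Optimal: Farahani→Lot G ($150), Mendoza→Lot D ($140), Costa→Lot A ($161), Eriksen→Lot B ($131), Varga→Lot C ($122), Quispe→Lot E ($163) — total 150+140+161+131+122+163 = $867.
Row-greedy (each collector in turn takes its best remaining lot) gives $782, worse by 85.
Every other assignment is strictly worse.
Quispe's own top lot is Lot G ($164), but forcing Quispe→Lot G and reassigning the rest optimally gives only $851 — worse by 16.

Quispe receives Lot E.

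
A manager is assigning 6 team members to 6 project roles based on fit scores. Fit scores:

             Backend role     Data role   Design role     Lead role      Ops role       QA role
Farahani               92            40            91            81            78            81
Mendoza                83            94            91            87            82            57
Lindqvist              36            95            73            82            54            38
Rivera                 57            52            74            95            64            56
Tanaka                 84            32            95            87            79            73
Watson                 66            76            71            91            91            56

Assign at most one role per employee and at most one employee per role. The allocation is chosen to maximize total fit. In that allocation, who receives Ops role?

Watson receives Ops role.

This is a one-to-one assignment (maximum-weight bipartite matching).
Optimal: Farahani→QA role (81 pts), Mendoza→Backend role (83 pts), Lindqvist→Data role (95 pts), Rivera→Lead role (95 pts), Tanaka→Design role (95 pts), Watson→Ops role (91 pts) — total 81+83+95+95+95+91 = 540 pts.
Column-greedy (each role in turn goes to its best remaining employee) gives 525 pts, worse by 15.
Checked against all permutations: 540 pts is optimal.
Watson's own top role is Lead role (91 pts), but forcing Watson→Lead role and reassigning the rest optimally gives only 511 pts — worse by 29.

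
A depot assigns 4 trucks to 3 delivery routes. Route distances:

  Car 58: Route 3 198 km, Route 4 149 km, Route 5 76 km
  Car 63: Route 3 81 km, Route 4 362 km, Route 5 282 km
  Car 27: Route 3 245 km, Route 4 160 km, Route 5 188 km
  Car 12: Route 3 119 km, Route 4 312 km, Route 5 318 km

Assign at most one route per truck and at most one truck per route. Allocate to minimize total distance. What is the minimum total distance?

Optimal: Car 63→Route 3 (81 km), Car 27→Route 4 (160 km), Car 58→Route 5 (76 km) — total 81+160+76 = 317 km.
Column-greedy (each route in turn goes to its cheapest remaining truck) gives 418 km, worse by 101.
Next-best assignment: Car 12→Route 3, Car 27→Route 4, Car 58→Route 5 = 355 km.

Minimum total: 317 km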